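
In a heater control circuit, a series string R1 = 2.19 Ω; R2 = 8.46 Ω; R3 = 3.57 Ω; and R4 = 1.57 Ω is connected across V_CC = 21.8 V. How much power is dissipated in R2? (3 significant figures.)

ΣR = 15.79 Ω → I = 21.8/15.79 = 1.381 A.
P = I²R = 1.906 × 8.46 = 16.13 W.

P ≈ 16.1 W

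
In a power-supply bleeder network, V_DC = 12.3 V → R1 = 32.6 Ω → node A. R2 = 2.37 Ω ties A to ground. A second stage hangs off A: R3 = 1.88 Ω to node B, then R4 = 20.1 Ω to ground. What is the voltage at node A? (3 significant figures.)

Node A sees R2 in parallel with the series input of stage 2, R3 + R4 = 21.98 Ω.
Effective lower resistance at A: R2 ‖ 21.98 = 2.139 Ω.
So V_A = 12.3 × 0.06158 = 0.7575 V.

V_A ≈ 0.757 V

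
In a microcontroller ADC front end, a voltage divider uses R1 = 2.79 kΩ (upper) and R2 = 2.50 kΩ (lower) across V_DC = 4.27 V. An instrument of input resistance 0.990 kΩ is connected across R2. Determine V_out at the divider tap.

R2 ‖ R_L = (2.50 × 0.990)/(2.50 + 0.990) = 0.7092 kΩ.
Now apply the divider: V_out = 4.27 × 0.2027 = 0.8654 V.

V_out ≈ 0.865 V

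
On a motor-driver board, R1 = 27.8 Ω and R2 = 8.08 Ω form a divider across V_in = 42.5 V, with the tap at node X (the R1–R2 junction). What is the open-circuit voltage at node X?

With X open, the divider is unloaded: V_th = 42.5 × 8.08/35.88 = 9.571 V.

V_th ≈ 9.57 V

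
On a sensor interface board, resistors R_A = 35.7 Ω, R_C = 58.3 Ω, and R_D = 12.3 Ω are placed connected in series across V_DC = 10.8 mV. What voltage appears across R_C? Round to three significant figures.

V ≈ 5.92 mV

Series total: ΣR = 35.7 + 58.3 + 12.3 = 106.3 Ω.
V = V_DC · R/ΣR = 10.8 × 0.5484 = 5.923 mV.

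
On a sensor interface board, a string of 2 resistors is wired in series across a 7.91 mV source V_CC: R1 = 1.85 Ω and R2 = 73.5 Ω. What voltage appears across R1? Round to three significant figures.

ΣR = 1.85 + 73.5 = 75.35 Ω.
V = V_CC · R/ΣR = 7.91 × 0.02455 = 0.1942 mV.

V ≈ 0.194 mV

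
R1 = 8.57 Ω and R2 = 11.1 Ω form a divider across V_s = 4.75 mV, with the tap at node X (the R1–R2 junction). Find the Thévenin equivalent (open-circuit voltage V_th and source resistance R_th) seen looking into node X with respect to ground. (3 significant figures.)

Open-circuit (no load on X): V_th = V_s · R2/(R1 + R2) = 4.75 × 11.1/(8.570 + 11.1) = 2.680 mV.
Looking into X with the source shorted: R_th = R1·R2/(R1+R2) = 8.570 × 11.1/19.67 = 4.836 Ω.

V_th ≈ 2.68 mV, R_th ≈ 4.84 Ω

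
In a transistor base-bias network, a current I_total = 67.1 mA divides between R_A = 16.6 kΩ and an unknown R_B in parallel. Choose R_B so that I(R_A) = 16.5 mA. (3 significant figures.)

Two-branch current divider: I_A = I_total · R_B/(R_A + R_B).
With f = 0.2459, R_B = R_A · f/(1−f) = 16.6 × 0.3261 = 5.413 kΩ.

R_B ≈ 5.41 kΩ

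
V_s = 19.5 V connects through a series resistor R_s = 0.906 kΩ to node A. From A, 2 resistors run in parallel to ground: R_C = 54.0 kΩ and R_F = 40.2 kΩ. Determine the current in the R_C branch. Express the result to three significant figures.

I ≈ 0.347 mA

Combine the parallel branches: R_p = (1/54.0 + 1/40.2)⁻¹ = 23.04 kΩ.
Node voltage V_A = V_s · R_p/(R_s + R_p) = 19.5 × 0.9622 = 18.76 V.
Branch current I = V_A/R_C = 18.76/54.0 = 0.3475 mA.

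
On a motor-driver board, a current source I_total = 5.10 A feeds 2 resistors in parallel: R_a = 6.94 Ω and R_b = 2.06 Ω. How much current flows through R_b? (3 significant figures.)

For two parallel branches, I_k = I_total · (other R)/(sum of R).
So I = 5.10 × 6.94/9.000 = 3.933 A.

I ≈ 3.93 A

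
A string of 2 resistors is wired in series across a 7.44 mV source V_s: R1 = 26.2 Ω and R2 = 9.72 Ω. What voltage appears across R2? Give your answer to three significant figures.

V ≈ 2.01 mV

ΣR = 26.2 + 9.72 = 35.92 Ω.
V = V_s · R/ΣR = 7.44 × 0.2706 = 2.013 mV.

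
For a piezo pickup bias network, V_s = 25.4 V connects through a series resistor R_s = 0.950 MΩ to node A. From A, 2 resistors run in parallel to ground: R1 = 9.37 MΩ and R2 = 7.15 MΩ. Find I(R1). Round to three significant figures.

I ≈ 2.20 µA

Parallel bank: R_p = 1/(1/9.37 + 1/7.15) = 4.055 MΩ.
Node voltage V_A = V_s · R_p/(R_s + R_p) = 25.4 × 0.8102 = 20.58 V.
I(R1) = V_A / R1 = 20.58/9.37 = 2.196 µA.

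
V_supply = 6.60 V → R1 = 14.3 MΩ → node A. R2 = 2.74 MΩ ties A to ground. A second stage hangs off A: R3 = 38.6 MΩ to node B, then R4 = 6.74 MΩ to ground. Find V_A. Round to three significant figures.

V_A ≈ 1.01 V

Looking into the second stage from A: R3 + R4 = 45.34 MΩ appears in parallel with R2.
R2 ‖ (R3+R4) = 2.584 MΩ.
V_A = 6.60 × 2.584/(14.3 + 2.584) = 1.010 V.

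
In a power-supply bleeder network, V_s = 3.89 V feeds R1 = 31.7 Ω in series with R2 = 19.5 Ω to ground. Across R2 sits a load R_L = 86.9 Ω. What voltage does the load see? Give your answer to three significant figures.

V_out ≈ 1.30 V

R2 ‖ R_L = (19.5 × 86.9)/(19.5 + 86.9) = 15.93 Ω.
Now apply the divider: V_out = 3.89 × 0.3344 = 1.301 V.
(Unloaded it would be 1.48 V; the load pulls it down.)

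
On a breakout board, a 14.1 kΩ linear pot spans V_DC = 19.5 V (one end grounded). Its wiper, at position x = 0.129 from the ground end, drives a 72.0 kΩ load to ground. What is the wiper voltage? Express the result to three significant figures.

Split the track: R_lower = x·R_p = 1.819 kΩ, R_upper = (1−x)·R_p = 12.28 kΩ.
R_L loads the lower segment: effective lower R = 1.774 kΩ.
Loaded-divider output: V_out = 19.5 × 0.1262 = 2.461 V.
(Unloaded: V_out = x·V_DC = 2.52 V.)

V_out ≈ 2.46 V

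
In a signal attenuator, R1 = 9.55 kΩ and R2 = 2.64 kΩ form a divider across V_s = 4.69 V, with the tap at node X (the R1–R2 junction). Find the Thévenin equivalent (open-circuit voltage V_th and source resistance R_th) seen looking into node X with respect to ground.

V_th is the unloaded tap voltage: V_s · R2/(R1+R2) = 4.69 × 0.2166 = 1.016 V.
With V_s suppressed (replaced by a short), R_th = R1 ‖ R2 = (9.550 × 2.64)/(9.550 + 2.64) = 2.068 kΩ.

V_th ≈ 1.02 V, R_th ≈ 2.07 kΩ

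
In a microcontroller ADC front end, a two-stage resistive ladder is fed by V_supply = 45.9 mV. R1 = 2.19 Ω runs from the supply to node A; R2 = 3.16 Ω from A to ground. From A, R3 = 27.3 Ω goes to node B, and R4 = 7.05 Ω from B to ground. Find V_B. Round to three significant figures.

V_B ≈ 5.36 mV

The second stage (R3 + R4 = 34.35 Ω) loads node A in parallel with R2.
R2 ‖ (R3+R4) = 2.894 Ω.
First divider: V_A = V_supply · 2.894/(2.19 + 2.894) = 26.13 mV.
Then the unloaded second divider: V_B = V_A × R4/(R3+R4) = 26.13 × 0.2052 = 5.362 mV.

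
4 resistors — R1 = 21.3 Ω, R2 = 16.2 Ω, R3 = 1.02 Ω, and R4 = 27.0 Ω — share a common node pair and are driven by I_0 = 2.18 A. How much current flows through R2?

ΣG = 1/21.3 + 1/16.2 + 1/1.02 + 1/27.0 = 1.126.
By the current-divider rule, I = I_0 · G_k/ΣG = 2.18 × 0.05482 = 0.1195 A.

I ≈ 0.119 A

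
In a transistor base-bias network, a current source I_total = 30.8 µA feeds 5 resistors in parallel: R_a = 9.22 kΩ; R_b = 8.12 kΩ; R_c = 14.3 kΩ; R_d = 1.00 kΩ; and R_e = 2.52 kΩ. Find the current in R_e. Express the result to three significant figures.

I ≈ 7.20 µA

Conductances: ΣG = 1/9.22 + 1/8.12 + 1/14.3 + 1/1.00 + 1/2.52 = 1.698 (1/kΩ).
By the current-divider rule, I = I_total · G_k/ΣG = 30.8 × 0.2337 = 7.196 µA.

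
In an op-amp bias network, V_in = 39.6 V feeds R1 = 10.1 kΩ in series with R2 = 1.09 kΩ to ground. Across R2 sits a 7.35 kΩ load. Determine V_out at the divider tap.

V_out ≈ 3.40 V

First combine the lower leg with the load: R2 ‖ R_L = 0.9492 kΩ.
Then V_out = V_in · R2'/(R1 + R2') = 39.6 × 0.9492/11.05 = 3.402 V.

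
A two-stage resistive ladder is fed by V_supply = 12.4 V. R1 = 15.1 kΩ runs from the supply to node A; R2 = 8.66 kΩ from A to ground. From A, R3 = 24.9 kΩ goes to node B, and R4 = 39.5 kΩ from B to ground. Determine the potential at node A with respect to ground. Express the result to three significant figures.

Node A sees R2 in parallel with the series input of stage 2, R3 + R4 = 64.40 kΩ.
R2 ‖ (R3+R4) = 7.634 kΩ.
V_A = 12.4 × 7.634/(15.1 + 7.634) = 4.164 V.

V_A ≈ 4.16 V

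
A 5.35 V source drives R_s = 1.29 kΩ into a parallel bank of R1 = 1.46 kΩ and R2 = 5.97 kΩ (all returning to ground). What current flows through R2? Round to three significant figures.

Combine the parallel branches: R_p = (1/1.46 + 1/5.97)⁻¹ = 1.173 kΩ.
V_A by voltage divider: V_A = 5.35 × 1.173/(1.29 + 1.173) = 2.548 V.
I(R2) = V_A / R2 = 2.548/5.97 = 0.4268 mA.

I ≈ 0.427 mA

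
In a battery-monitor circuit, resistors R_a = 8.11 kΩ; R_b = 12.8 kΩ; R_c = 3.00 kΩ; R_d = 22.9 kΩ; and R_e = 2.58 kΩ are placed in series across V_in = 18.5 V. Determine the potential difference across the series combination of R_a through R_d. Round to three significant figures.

Series total: ΣR = 8.11 + 12.8 + 3.00 + 22.9 + 2.58 = 49.39 kΩ.
R_{R_a..R_d} = 8.11 + 12.8 + 3.00 + 22.9 = 46.81 kΩ.
Voltage divider: V = V_in · (46.81 / 49.39) = 18.5 × 0.9478 = 17.53 V.

V ≈ 17.5 V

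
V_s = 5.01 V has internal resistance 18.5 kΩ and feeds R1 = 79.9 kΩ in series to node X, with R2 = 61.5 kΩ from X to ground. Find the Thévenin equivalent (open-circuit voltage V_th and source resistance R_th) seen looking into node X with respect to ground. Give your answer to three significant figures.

V_th ≈ 1.93 V, R_th ≈ 37.8 kΩ

R1' = 18.5 + 79.9 = 98.40 kΩ (source resistance + R1).
V_th is the unloaded tap voltage: V_s · R2/(R1'+R2) = 5.01 × 0.3846 = 1.927 V.
Zeroing V_s shorts the top of R1' to ground, so R_th = R1' ‖ R2 = 37.85 kΩ.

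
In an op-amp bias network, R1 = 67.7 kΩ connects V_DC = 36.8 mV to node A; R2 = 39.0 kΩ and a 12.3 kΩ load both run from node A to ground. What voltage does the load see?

First combine the lower leg with the load: R2 ‖ R_L = 9.351 kΩ.
Voltage divider with the loaded lower leg: V_out = 36.8 × 9.351/(67.7 + 9.351) = 36.8 × 0.1214 = 4.466 mV.

V_out ≈ 4.47 mV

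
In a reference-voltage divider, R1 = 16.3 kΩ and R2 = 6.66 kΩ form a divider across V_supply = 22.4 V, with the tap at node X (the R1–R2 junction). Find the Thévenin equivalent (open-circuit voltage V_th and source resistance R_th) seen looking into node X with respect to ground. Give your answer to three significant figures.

V_th ≈ 6.50 V, R_th ≈ 4.73 kΩ

With X open, the divider is unloaded: V_th = 22.4 × 6.66/22.96 = 6.498 V.
Zeroing V_supply shorts the top of R1 to ground, so R_th = R1 ‖ R2 = 4.728 kΩ.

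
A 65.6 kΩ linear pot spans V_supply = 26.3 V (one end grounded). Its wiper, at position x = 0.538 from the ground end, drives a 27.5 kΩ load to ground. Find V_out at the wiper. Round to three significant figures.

V_out ≈ 8.88 V

Split the track: R_lower = x·R_p = 35.29 kΩ, R_upper = (1−x)·R_p = 30.31 kΩ.
R_L loads the lower segment: effective lower R = 15.46 kΩ.
Loaded-divider output: V_out = 26.3 × 0.3377 = 8.883 V.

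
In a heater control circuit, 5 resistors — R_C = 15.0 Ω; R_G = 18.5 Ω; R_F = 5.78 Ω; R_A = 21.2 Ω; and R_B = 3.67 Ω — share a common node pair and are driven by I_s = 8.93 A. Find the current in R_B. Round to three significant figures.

I ≈ 3.97 A

Conductances: ΣG = 1/15.0 + 1/18.5 + 1/5.78 + 1/21.2 + 1/3.67 = 0.6134 (1/Ω).
By the current-divider rule, I = I_s · G_k/ΣG = 8.93 × 0.4442 = 3.967 A.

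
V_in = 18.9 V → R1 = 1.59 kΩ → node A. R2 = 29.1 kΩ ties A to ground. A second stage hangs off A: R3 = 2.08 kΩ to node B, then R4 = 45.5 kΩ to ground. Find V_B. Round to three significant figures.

The second stage (R3 + R4 = 47.58 kΩ) loads node A in parallel with R2.
Effective lower resistance at A: R2 ‖ 47.58 = 18.06 kΩ.
V_A = 18.9 × 18.06/(1.59 + 18.06) = 17.37 V.
Stage 2 is unloaded, so V_B = V_A · R4/(R3+R4) = 17.37 × 45.5/47.58 = 16.61 V.

V_B ≈ 16.6 V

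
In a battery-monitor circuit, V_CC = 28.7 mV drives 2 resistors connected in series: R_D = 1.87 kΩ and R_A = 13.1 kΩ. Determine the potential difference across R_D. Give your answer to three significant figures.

Series total: ΣR = 1.87 + 13.1 = 14.97 kΩ.
By the voltage-divider rule, V = 28.7 × 1.870/14.97 = 3.585 mV.

V ≈ 3.59 mV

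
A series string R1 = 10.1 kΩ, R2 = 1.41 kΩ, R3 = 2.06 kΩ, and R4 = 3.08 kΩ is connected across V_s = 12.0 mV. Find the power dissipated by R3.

Series current I = V_s/ΣR = 12.0/16.65 = 0.7207 µA.
P(R3) = I²·R3 = (0.7207)² × 2.06 = 1.070 nW.

P ≈ 1.07 nW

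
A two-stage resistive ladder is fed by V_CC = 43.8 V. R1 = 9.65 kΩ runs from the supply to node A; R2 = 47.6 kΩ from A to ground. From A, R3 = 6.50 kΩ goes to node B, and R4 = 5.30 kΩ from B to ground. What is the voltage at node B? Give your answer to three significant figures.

Node A sees R2 in parallel with the series input of stage 2, R3 + R4 = 11.80 kΩ.
R2 ‖ (R3+R4) = 9.456 kΩ.
So V_A = 43.8 × 0.4949 = 21.68 V.
Stage 2 is unloaded, so V_B = V_A · R4/(R3+R4) = 21.68 × 5.30/11.80 = 9.737 V.

V_B ≈ 9.74 V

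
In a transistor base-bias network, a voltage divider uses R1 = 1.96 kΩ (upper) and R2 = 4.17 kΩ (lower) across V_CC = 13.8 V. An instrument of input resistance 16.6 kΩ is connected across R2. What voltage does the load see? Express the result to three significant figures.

V_out ≈ 8.69 V

The load sits in parallel with R2, giving an effective lower resistance R2' = R2·R_L/(R2+R_L) = 3.333 kΩ.
Now apply the divider: V_out = 13.8 × 0.6297 = 8.690 V.
(Unloaded it would be 9.39 V; the load pulls it down.)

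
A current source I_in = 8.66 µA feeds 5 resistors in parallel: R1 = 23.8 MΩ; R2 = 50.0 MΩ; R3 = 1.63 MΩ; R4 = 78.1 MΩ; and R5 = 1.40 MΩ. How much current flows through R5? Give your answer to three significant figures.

ΣG = 1/23.8 + 1/50.0 + 1/1.63 + 1/78.1 + 1/1.40 = 1.403.
R5 takes the fraction G_k/ΣG = 0.7143/1.403 = 0.5093, so I = 8.66 × 0.5093 = 4.410 µA.

I ≈ 4.41 µA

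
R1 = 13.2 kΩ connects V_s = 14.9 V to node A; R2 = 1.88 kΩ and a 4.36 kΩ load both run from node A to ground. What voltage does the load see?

V_out ≈ 1.35 V

First combine the lower leg with the load: R2 ‖ R_L = 1.314 kΩ.
Then V_out = V_s · R2'/(R1 + R2') = 14.9 × 1.314/14.51 = 1.349 V.
(Unloaded it would be 1.86 V; the load pulls it down.)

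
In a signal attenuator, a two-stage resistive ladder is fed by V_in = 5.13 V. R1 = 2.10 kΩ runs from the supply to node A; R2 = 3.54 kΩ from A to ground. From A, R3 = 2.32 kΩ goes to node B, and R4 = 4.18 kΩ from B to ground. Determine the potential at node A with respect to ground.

The second stage (R3 + R4 = 6.500 kΩ) loads node A in parallel with R2.
R2 ‖ (R3+R4) = 2.292 kΩ.
V_A = 5.13 × 2.292/(2.10 + 2.292) = 2.677 V.

V_A ≈ 2.68 V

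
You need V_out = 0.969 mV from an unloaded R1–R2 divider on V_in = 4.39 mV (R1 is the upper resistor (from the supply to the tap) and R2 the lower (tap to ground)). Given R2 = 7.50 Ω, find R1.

Required fraction k = V_out/V_in = 0.2207.
R1 = R2·(1/k − 1) = 7.50 × 3.530 = 26.48 Ω.

R1 ≈ 26.5 Ω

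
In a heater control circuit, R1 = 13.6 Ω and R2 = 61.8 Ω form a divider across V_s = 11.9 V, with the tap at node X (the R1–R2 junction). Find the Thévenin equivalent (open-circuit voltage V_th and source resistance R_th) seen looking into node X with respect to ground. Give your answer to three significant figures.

V_th ≈ 9.75 V, R_th ≈ 11.1 Ω

Open-circuit (no load on X): V_th = V_s · R2/(R1 + R2) = 11.9 × 61.8/(13.60 + 61.8) = 9.754 V.
Zeroing V_s shorts the top of R1 to ground, so R_th = R1 ‖ R2 = 11.15 Ω.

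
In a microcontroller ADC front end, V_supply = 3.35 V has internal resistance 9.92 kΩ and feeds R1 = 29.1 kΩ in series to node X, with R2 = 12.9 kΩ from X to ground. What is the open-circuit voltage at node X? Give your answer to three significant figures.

V_th ≈ 0.832 V

R1' = 9.92 + 29.1 = 39.02 kΩ (source resistance + R1).
With X open, the divider is unloaded: V_th = 3.35 × 12.9/51.92 = 0.8323 V.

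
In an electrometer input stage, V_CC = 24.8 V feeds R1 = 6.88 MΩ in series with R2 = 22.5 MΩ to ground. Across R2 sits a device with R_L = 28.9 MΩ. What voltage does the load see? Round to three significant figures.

First combine the lower leg with the load: R2 ‖ R_L = 12.65 MΩ.
Voltage divider with the loaded lower leg: V_out = 24.8 × 12.65/(6.88 + 12.65) = 24.8 × 0.6477 = 16.06 V.
(Unloaded it would be 19.0 V; the load pulls it down.)

V_out ≈ 16.1 V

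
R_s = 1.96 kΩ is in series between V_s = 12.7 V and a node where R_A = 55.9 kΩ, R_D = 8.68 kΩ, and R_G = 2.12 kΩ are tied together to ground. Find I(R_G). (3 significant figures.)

Equivalent of the parallel group: R_p = 1.653 kΩ.
Node voltage V_A = V_s · R_p/(R_s + R_p) = 12.7 × 0.4576 = 5.811 V.
Branch current I = V_A/R_G = 5.811/2.12 = 2.741 mA.

I ≈ 2.74 mA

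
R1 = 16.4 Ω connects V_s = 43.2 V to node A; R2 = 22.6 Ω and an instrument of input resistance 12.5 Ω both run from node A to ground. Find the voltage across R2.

V_out ≈ 14.2 V

R2 ‖ R_L = (22.6 × 12.5)/(22.6 + 12.5) = 8.048 Ω.
Voltage divider with the loaded lower leg: V_out = 43.2 × 8.048/(16.4 + 8.048) = 43.2 × 0.3292 = 14.22 V.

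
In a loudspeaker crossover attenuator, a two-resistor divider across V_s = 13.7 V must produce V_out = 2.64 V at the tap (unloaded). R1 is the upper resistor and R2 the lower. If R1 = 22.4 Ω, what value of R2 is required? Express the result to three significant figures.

R2 ≈ 5.35 Ω

V_out/V_s = R2/(R1+R2) = 0.1927.
Rearranging, R2 = R1·k/(1−k) = 22.4 × 0.2387 = 5.347 Ω.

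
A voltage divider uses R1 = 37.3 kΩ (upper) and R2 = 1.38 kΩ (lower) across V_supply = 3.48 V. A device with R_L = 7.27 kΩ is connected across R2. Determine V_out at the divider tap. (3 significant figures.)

The load sits in parallel with R2, giving an effective lower resistance R2' = R2·R_L/(R2+R_L) = 1.160 kΩ.
Now apply the divider: V_out = 3.48 × 0.03016 = 0.1049 V.
(Unloaded it would be 0.124 V; the load pulls it down.)

V_out ≈ 0.105 V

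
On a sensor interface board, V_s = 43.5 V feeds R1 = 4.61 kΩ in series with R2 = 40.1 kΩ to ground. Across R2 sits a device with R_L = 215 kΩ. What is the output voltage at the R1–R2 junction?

R2 ‖ R_L = (40.1 × 215)/(40.1 + 215) = 33.80 kΩ.
Then V_out = V_s · R2'/(R1 + R2') = 43.5 × 33.80/38.41 = 38.28 V.

V_out ≈ 38.3 V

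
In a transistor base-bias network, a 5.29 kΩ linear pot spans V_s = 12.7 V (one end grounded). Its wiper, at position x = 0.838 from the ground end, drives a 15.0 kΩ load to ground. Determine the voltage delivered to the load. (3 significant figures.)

The pot divides into 0.8570 kΩ above the wiper and 4.433 kΩ below.
(x·R_p) ‖ R_L = 3.422 kΩ.
Then V_out = V_s · 3.422/(0.8570 + 3.422) = 10.16 V.
(Unloaded: V_out = x·V_s = 10.6 V.)

V_out ≈ 10.2 V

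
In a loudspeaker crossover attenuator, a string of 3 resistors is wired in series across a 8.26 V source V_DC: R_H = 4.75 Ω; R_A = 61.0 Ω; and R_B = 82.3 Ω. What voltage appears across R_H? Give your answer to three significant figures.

Total series resistance ΣR = 4.75 + 61.0 + 82.3 = 148.1 Ω.
By the voltage-divider rule, V = 8.26 × 4.750/148.1 = 0.2650 V.

V ≈ 0.265 V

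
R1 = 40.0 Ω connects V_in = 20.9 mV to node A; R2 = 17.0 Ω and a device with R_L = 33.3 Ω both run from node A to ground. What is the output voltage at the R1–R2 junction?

First combine the lower leg with the load: R2 ‖ R_L = 11.25 Ω.
Voltage divider with the loaded lower leg: V_out = 20.9 × 11.25/(40.0 + 11.25) = 20.9 × 0.2196 = 4.589 mV.
(Unloaded it would be 6.23 mV; the load pulls it down.)

V_out ≈ 4.59 mV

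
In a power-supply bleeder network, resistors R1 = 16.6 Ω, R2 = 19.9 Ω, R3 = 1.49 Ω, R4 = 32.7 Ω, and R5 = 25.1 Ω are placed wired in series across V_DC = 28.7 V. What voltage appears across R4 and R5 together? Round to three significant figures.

Total series resistance ΣR = 16.6 + 19.9 + 1.49 + 32.7 + 25.1 = 95.79 Ω.
R_{R4..R5} = 32.7 + 25.1 = 57.80 Ω.
V = V_DC · R/ΣR = 28.7 × 0.6034 = 17.32 V.

V ≈ 17.3 V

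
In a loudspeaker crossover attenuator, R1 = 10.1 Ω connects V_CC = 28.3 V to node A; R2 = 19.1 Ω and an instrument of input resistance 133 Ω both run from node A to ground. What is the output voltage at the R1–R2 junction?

V_out ≈ 17.6 V

First combine the lower leg with the load: R2 ‖ R_L = 16.70 Ω.
Then V_out = V_CC · R2'/(R1 + R2') = 28.3 × 16.70/26.80 = 17.64 V.
(Unloaded it would be 18.5 V; the load pulls it down.)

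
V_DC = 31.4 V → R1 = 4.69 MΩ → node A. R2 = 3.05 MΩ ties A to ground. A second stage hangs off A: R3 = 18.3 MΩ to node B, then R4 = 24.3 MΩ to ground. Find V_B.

V_B ≈ 6.76 V

The second stage (R3 + R4 = 42.60 MΩ) loads node A in parallel with R2.
Effective lower resistance at A: R2 ‖ 42.60 = 2.846 MΩ.
V_A = 31.4 × 2.846/(4.69 + 2.846) = 11.86 V.
V_B = V_A × 0.5704 = 6.765 V.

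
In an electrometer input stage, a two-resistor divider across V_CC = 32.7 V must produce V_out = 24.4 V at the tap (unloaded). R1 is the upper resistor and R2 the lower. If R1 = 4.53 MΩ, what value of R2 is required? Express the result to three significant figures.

R2 ≈ 13.3 MΩ

The divider ratio is R2/(R1+R2) = 24.4/32.7 = 0.7462.
So R2 = R1 · V_out/(V_CC − V_out) = 4.53 × 24.4/(32.7 − 24.4) = 4.53 × 2.940 = 13.32 MΩ.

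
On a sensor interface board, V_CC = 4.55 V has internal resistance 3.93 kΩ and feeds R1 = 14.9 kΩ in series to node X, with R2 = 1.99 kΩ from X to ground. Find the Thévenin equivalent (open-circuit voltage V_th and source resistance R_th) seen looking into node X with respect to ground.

R1' = 3.93 + 14.9 = 18.83 kΩ (source resistance + R1).
V_th is the unloaded tap voltage: V_CC · R2/(R1'+R2) = 4.55 × 0.09558 = 0.4349 V.
Looking into X with the source shorted: R_th = R1'·R2/(R1'+R2) = 18.83 × 1.99/20.82 = 1.800 kΩ.

V_th ≈ 0.435 V, R_th ≈ 1.80 kΩ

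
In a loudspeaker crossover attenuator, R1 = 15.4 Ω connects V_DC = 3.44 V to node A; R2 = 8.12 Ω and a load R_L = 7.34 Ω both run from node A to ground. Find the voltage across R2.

V_out ≈ 0.689 V

R2 ‖ R_L = (8.12 × 7.34)/(8.12 + 7.34) = 3.855 Ω.
Then V_out = V_DC · R2'/(R1 + R2') = 3.44 × 3.855/19.26 = 0.6887 V.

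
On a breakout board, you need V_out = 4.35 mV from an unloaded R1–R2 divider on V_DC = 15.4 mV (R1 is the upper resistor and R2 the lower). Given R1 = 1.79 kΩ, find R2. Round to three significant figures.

R2 ≈ 0.705 kΩ

V_out/V_DC = R2/(R1+R2) = 0.2825.
So R2 = R1 · V_out/(V_DC − V_out) = 1.79 × 4.35/(15.4 − 4.35) = 1.79 × 0.3937 = 0.7047 kΩ.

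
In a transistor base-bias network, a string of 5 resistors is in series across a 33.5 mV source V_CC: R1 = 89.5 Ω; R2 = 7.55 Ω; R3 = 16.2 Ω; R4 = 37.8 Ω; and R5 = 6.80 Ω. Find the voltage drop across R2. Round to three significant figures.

V ≈ 1.60 mV

Series total: ΣR = 89.5 + 7.55 + 16.2 + 37.8 + 6.80 = 157.8 Ω.
V = V_CC · R/ΣR = 33.5 × 0.04783 = 1.602 mV.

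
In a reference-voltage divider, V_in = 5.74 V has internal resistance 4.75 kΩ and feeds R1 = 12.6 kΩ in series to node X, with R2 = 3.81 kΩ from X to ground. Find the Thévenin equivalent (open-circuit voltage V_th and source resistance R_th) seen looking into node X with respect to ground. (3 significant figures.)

R1' = 4.75 + 12.6 = 17.35 kΩ (source resistance + R1).
Open-circuit (no load on X): V_th = V_in · R2/(R1' + R2) = 5.74 × 3.81/(17.35 + 3.81) = 1.034 V.
Looking into X with the source shorted: R_th = R1'·R2/(R1'+R2) = 17.35 × 3.81/21.16 = 3.124 kΩ.

V_th ≈ 1.03 V, R_th ≈ 3.12 kΩ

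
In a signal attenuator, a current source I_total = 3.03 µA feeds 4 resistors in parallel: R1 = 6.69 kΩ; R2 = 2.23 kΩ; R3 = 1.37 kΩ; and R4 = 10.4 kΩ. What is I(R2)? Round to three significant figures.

I ≈ 0.954 µA

Total conductance ΣG = 1/6.69 + 1/2.23 + 1/1.37 + 1/10.4 = 1.424 (units of 1/kΩ).
R2 takes the fraction G_k/ΣG = 0.4484/1.424 = 0.3149, so I = 3.03 × 0.3149 = 0.9542 µA.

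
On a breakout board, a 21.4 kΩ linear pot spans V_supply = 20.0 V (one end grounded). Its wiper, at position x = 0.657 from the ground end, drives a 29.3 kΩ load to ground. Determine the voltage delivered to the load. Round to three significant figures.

V_out ≈ 11.3 V

Lower segment x·R_p = 14.06 kΩ; upper segment (1−x)·R_p = 7.340 kΩ.
(x·R_p) ‖ R_L = 9.501 kΩ.
V_out = 20.0 × 9.501/(7.340 + 9.501) = 11.28 V.
(Unloaded: V_out = x·V_supply = 13.1 V.)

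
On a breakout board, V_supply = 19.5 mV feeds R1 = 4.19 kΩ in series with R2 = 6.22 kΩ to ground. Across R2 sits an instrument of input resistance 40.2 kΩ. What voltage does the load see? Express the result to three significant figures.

V_out ≈ 11.0 mV

First combine the lower leg with the load: R2 ‖ R_L = 5.387 kΩ.
Voltage divider with the loaded lower leg: V_out = 19.5 × 5.387/(4.19 + 5.387) = 19.5 × 0.5625 = 10.97 mV.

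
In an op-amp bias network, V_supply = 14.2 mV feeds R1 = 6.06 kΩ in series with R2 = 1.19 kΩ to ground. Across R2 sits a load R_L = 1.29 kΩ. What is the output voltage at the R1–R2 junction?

V_out ≈ 1.32 mV

First combine the lower leg with the load: R2 ‖ R_L = 0.6190 kΩ.
Then V_out = V_supply · R2'/(R1 + R2') = 14.2 × 0.6190/6.679 = 1.316 mV.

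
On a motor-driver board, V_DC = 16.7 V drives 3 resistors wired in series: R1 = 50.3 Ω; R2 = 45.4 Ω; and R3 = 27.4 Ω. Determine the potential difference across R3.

V ≈ 3.72 V

ΣR = 50.3 + 45.4 + 27.4 = 123.1 Ω.
By the voltage-divider rule, V = 16.7 × 27.40/123.1 = 3.717 V.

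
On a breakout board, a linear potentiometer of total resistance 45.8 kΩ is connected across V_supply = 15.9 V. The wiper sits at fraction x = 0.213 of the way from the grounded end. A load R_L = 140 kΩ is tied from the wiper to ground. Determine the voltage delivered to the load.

V_out ≈ 3.21 V

The pot divides into 36.04 kΩ above the wiper and 9.755 kΩ below.
(x·R_p) ‖ R_L = 9.120 kΩ.
Then V_out = V_supply · 9.120/(36.04 + 9.120) = 3.211 V.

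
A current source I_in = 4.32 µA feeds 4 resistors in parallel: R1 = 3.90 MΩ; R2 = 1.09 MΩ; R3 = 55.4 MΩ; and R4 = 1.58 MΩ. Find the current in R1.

I ≈ 0.607 µA

Conductances: ΣG = 1/3.90 + 1/1.09 + 1/55.4 + 1/1.58 = 1.825 (1/MΩ).
By the current-divider rule, I = I_in · G_k/ΣG = 4.32 × 0.1405 = 0.6070 µA.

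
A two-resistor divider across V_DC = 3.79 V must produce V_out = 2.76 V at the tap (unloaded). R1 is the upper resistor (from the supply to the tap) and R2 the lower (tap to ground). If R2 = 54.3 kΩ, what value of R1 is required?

V_out/V_DC = R2/(R1+R2) = 0.7282.
Rearranging, R1 = R2·(1−k)/k = 54.3 × 0.3732 = 20.26 kΩ.

R1 ≈ 20.3 kΩ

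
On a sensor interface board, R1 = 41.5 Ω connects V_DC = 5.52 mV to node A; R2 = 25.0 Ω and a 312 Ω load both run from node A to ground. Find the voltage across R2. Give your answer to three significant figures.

V_out ≈ 1.98 mV

The load sits in parallel with R2, giving an effective lower resistance R2' = R2·R_L/(R2+R_L) = 23.15 Ω.
Now apply the divider: V_out = 5.52 × 0.3580 = 1.976 mV.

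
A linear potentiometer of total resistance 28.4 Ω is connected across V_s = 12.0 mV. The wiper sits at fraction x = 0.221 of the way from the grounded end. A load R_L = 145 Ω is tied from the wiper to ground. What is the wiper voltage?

Split the track: R_lower = x·R_p = 6.276 Ω, R_upper = (1−x)·R_p = 22.12 Ω.
R_L loads the lower segment: effective lower R = 6.016 Ω.
V_out = 12.0 × 6.016/(22.12 + 6.016) = 2.565 mV.

V_out ≈ 2.57 mV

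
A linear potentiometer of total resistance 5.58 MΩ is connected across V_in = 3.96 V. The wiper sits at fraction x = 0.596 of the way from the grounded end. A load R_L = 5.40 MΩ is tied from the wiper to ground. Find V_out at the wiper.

V_out ≈ 1.89 V

Lower segment x·R_p = 3.326 MΩ; upper segment (1−x)·R_p = 2.254 MΩ.
R_L loads the lower segment: effective lower R = 2.058 MΩ.
Loaded-divider output: V_out = 3.96 × 0.4773 = 1.890 V.
(Unloaded: V_out = x·V_in = 2.36 V.)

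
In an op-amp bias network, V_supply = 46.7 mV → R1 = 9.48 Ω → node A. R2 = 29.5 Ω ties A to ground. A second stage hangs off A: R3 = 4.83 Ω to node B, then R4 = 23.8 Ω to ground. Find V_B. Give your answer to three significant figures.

V_B ≈ 23.5 mV

Looking into the second stage from A: R3 + R4 = 28.63 Ω appears in parallel with R2.
R2 ‖ (R3+R4) = 14.53 Ω.
First divider: V_A = V_supply · 14.53/(9.48 + 14.53) = 28.26 mV.
V_B = V_A × 0.8313 = 23.49 mV.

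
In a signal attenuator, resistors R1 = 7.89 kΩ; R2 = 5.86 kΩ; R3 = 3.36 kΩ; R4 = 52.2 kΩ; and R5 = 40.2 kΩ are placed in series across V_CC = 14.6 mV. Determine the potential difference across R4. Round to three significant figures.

Total series resistance ΣR = 7.89 + 5.86 + 3.36 + 52.2 + 40.2 = 109.5 kΩ.
V = V_CC · R/ΣR = 14.6 × 0.4767 = 6.959 mV.

V ≈ 6.96 mV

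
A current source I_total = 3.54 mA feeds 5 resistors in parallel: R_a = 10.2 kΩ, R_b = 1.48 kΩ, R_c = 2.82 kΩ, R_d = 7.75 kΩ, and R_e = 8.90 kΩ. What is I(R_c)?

ΣG = 1/10.2 + 1/1.48 + 1/2.82 + 1/7.75 + 1/8.90 = 1.370.
Current divider: I(R_c) = I_total · G_k/ΣG = 3.54 × (0.3546/1.370) = 3.54 × 0.2589 = 0.9165 mA.

I ≈ 0.916 mA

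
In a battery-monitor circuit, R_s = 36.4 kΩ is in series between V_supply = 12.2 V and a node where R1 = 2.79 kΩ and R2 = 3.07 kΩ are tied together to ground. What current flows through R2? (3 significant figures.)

I ≈ 0.153 mA

Equivalent of the parallel group: R_p = 1.462 kΩ.
V_A by voltage divider: V_A = 12.2 × 1.462/(36.4 + 1.462) = 0.4710 V.
Branch current I = V_A/R2 = 0.4710/3.07 = 0.1534 mA.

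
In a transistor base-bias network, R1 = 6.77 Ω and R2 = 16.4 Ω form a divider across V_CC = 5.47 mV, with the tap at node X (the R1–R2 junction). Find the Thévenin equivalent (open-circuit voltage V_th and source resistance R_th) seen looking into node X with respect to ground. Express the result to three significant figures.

V_th ≈ 3.87 mV, R_th ≈ 4.79 Ω

Open-circuit (no load on X): V_th = V_CC · R2/(R1 + R2) = 5.47 × 16.4/(6.770 + 16.4) = 3.872 mV.
With V_CC suppressed (replaced by a short), R_th = R1 ‖ R2 = (6.770 × 16.4)/(6.770 + 16.4) = 4.792 Ω.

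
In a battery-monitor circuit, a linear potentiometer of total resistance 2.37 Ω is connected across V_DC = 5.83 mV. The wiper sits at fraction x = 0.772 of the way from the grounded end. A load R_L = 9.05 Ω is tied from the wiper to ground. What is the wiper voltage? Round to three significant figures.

The pot divides into 0.5404 Ω above the wiper and 1.830 Ω below.
(x·R_p) ‖ R_L = 1.522 Ω.
Then V_out = V_DC · 1.522/(0.5404 + 1.522) = 4.302 mV.

V_out ≈ 4.30 mV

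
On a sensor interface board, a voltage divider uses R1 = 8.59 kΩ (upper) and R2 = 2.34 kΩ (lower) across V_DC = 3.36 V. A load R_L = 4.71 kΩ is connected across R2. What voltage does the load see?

V_out ≈ 0.517 V

R2 ‖ R_L = (2.34 × 4.71)/(2.34 + 4.71) = 1.563 kΩ.
Then V_out = V_DC · R2'/(R1 + R2') = 3.36 × 1.563/10.15 = 0.5173 V.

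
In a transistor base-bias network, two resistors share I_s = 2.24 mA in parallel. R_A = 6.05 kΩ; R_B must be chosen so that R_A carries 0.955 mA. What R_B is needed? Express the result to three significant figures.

R_B ≈ 4.50 kΩ

In a two-way split, I_A/I_s = R_B/(R_A + R_B).
With f = 0.4263, R_B = R_A · f/(1−f) = 6.05 × 0.7432 = 4.496 kΩ.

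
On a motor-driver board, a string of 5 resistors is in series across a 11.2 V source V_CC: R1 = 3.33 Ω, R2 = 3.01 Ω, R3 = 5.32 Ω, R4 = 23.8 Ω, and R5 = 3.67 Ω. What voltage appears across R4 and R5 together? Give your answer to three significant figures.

Series total: ΣR = 3.33 + 3.01 + 5.32 + 23.8 + 3.67 = 39.13 Ω.
R_{R4..R5} = 23.8 + 3.67 = 27.47 Ω.
By the voltage-divider rule, V = 11.2 × 27.47/39.13 = 7.863 V.

V ≈ 7.86 V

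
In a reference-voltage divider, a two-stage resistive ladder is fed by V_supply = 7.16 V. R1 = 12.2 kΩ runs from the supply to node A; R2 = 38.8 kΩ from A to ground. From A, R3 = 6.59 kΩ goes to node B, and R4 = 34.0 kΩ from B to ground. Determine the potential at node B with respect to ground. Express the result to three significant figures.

V_B ≈ 3.71 V

Looking into the second stage from A: R3 + R4 = 40.59 kΩ appears in parallel with R2.
Effective lower resistance at A: R2 ‖ 40.59 = 19.84 kΩ.
First divider: V_A = V_supply · 19.84/(12.2 + 19.84) = 4.433 V.
V_B = V_A × 0.8376 = 3.714 V.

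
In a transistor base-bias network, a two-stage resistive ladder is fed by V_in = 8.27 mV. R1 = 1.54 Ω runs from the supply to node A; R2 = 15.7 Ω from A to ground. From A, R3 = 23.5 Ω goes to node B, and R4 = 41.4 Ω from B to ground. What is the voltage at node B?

Looking into the second stage from A: R3 + R4 = 64.90 Ω appears in parallel with R2.
Effective lower resistance at A: R2 ‖ 64.90 = 12.64 Ω.
So V_A = 8.27 × 0.8914 = 7.372 mV.
V_B = V_A × 0.6379 = 4.703 mV.

V_B ≈ 4.70 mV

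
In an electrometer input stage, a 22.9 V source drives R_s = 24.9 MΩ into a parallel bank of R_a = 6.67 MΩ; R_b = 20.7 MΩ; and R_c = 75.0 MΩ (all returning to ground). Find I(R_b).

Combine the parallel branches: R_p = (1/6.67 + 1/20.7 + 1/75.0)⁻¹ = 4.727 MΩ.
Node voltage V_A = V_supply · R_p/(R_s + R_p) = 22.9 × 0.1595 = 3.653 V.
Branch current I = V_A/R_b = 3.653/20.7 = 0.1765 µA.

I ≈ 0.176 µA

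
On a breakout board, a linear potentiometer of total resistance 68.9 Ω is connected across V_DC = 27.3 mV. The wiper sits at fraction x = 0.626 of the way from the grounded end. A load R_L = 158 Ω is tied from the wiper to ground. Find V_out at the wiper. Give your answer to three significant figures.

The pot divides into 25.77 Ω above the wiper and 43.13 Ω below.
Lower segment in parallel with the load: 43.13 ‖ 158 = 33.88 Ω.
V_out = 27.3 × 33.88/(25.77 + 33.88) = 15.51 mV.
(Unloaded: V_out = x·V_DC = 17.1 mV.)

V_out ≈ 15.5 mV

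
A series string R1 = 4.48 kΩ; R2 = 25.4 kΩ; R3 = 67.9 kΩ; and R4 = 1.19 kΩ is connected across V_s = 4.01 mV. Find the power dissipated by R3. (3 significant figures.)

P ≈ 0.111 nW

The common current is I = 4.01/98.97 = 0.04052 µA.
V(R3) = I·R = 2.751 mV; P = V·I = 2.751 × 0.04052 = 0.1115 nW.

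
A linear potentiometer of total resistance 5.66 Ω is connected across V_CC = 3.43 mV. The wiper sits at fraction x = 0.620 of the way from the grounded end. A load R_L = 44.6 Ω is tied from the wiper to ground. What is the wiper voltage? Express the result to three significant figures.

Lower segment x·R_p = 3.509 Ω; upper segment (1−x)·R_p = 2.151 Ω.
(x·R_p) ‖ R_L = 3.253 Ω.
Then V_out = V_CC · 3.253/(2.151 + 3.253) = 2.065 mV.

V_out ≈ 2.06 mV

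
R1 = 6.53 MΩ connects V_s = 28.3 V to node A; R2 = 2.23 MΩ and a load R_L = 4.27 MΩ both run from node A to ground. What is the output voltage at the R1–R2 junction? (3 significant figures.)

V_out ≈ 5.19 V

R2 ‖ R_L = (2.23 × 4.27)/(2.23 + 4.27) = 1.465 MΩ.
Voltage divider with the loaded lower leg: V_out = 28.3 × 1.465/(6.53 + 1.465) = 28.3 × 0.1832 = 5.186 V.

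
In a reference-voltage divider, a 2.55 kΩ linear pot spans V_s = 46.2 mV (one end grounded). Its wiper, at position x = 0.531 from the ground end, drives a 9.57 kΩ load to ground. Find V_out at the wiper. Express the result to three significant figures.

Split the track: R_lower = x·R_p = 1.354 kΩ, R_upper = (1−x)·R_p = 1.196 kΩ.
R_L loads the lower segment: effective lower R = 1.186 kΩ.
Loaded-divider output: V_out = 46.2 × 0.4980 = 23.01 mV.
(Unloaded: V_out = x·V_s = 24.5 mV.)

V_out ≈ 23.0 mV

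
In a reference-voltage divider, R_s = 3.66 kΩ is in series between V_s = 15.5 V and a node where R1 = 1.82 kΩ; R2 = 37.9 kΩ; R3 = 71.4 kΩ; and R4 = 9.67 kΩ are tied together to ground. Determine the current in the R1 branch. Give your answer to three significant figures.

I ≈ 2.41 mA

Combine the parallel branches: R_p = (1/1.82 + 1/37.9 + 1/71.4 + 1/9.67)⁻¹ = 1.442 kΩ.
V_A = 15.5 × 1.442/5.102 = 4.382 V.
Branch current I = V_A/R1 = 4.382/1.82 = 2.408 mA.
(Check via current divider: I_total = 3.038 mA; share G_k/ΣG = 0.7926 → same result.)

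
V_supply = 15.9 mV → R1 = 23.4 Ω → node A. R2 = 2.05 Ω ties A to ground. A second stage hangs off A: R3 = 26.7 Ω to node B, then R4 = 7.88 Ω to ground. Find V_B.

The second stage (R3 + R4 = 34.58 Ω) loads node A in parallel with R2.
Effective lower resistance at A: R2 ‖ 34.58 = 1.935 Ω.
V_A = 15.9 × 1.935/(23.4 + 1.935) = 1.215 mV.
Stage 2 is unloaded, so V_B = V_A · R4/(R3+R4) = 1.215 × 7.88/34.58 = 0.2768 mV.

V_B ≈ 0.277 mV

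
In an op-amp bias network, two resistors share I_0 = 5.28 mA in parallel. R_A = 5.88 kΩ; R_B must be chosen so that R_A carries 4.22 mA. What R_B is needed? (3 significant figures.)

Two-branch current divider: I_A = I_0 · R_B/(R_A + R_B).
With f = 0.7992, R_B = R_A · f/(1−f) = 5.88 × 3.981 = 23.41 kΩ.

R_B ≈ 23.4 kΩ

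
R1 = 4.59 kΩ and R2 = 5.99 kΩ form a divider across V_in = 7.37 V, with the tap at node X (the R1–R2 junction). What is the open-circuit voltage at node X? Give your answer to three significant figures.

V_th is the unloaded tap voltage: V_in · R2/(R1+R2) = 7.37 × 0.5662 = 4.173 V.

V_th ≈ 4.17 V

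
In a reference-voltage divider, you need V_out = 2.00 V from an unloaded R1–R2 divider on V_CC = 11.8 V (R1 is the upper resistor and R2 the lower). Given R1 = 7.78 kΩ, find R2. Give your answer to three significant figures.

The divider ratio is R2/(R1+R2) = 2.00/11.8 = 0.1695.
Rearranging, R2 = R1·k/(1−k) = 7.78 × 0.2041 = 1.588 kΩ.

R2 ≈ 1.59 kΩ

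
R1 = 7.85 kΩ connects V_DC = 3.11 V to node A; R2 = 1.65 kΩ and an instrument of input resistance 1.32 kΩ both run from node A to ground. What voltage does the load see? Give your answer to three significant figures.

First combine the lower leg with the load: R2 ‖ R_L = 0.7333 kΩ.
Now apply the divider: V_out = 3.11 × 0.08544 = 0.2657 V.
(Unloaded it would be 0.540 V; the load pulls it down.)

V_out ≈ 0.266 V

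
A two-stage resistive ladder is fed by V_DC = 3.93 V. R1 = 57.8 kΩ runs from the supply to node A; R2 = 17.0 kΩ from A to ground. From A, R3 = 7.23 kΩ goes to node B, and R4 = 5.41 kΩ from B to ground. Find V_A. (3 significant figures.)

V_A ≈ 0.438 V

The second stage (R3 + R4 = 12.64 kΩ) loads node A in parallel with R2.
R2 ‖ (R3+R4) = 7.250 kΩ.
V_A = 3.93 × 7.250/(57.8 + 7.250) = 0.4380 V.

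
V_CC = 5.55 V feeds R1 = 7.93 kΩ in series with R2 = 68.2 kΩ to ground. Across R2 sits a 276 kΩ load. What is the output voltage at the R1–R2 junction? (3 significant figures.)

The load sits in parallel with R2, giving an effective lower resistance R2' = R2·R_L/(R2+R_L) = 54.69 kΩ.
Voltage divider with the loaded lower leg: V_out = 5.55 × 54.69/(7.93 + 54.69) = 5.55 × 0.8734 = 4.847 V.
(Unloaded it would be 4.97 V; the load pulls it down.)

V_out ≈ 4.85 V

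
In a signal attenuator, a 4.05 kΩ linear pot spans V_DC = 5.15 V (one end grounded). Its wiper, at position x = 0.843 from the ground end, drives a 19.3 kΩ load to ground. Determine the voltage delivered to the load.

V_out ≈ 4.22 V

The pot divides into 0.6359 kΩ above the wiper and 3.414 kΩ below.
(x·R_p) ‖ R_L = 2.901 kΩ.
V_out = 5.15 × 2.901/(0.6359 + 2.901) = 4.224 V.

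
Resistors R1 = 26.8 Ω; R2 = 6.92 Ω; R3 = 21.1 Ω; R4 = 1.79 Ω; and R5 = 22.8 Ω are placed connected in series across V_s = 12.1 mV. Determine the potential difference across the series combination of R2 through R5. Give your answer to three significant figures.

V ≈ 8.02 mV

ΣR = 26.8 + 6.92 + 21.1 + 1.79 + 22.8 = 79.41 Ω.
R_{R2..R5} = 6.92 + 21.1 + 1.79 + 22.8 = 52.61 Ω.
Voltage divider: V = V_s · (52.61 / 79.41) = 12.1 × 0.6625 = 8.016 mV.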